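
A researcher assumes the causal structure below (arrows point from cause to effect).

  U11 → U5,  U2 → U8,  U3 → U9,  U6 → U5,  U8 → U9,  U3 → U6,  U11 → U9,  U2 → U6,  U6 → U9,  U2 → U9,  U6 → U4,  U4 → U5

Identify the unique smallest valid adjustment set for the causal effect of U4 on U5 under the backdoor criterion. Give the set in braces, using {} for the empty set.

{U6}

Variables eligible for adjustment (non-descendants of U4, excluding U4 and U5): {U11, U2, U3, U6, U8, U9}.
Backdoor paths from U4 to U5:
  P1: U4 <- U6 <- U2 -> U8 -> U9 <- U11 -> U5
  P2: U4 <- U6 <- U2 -> U9 <- U11 -> U5
  P3: U4 <- U6 <- U3 -> U9 <- U11 -> U5
  P4: U4 <- U6 -> U5
  P5: U4 <- U6 -> U9 <- U11 -> U5
The empty set is not sufficient: P4 (U4 <- U6 -> U5) has no collider blocking it and no conditioned non-collider, so it is open.
Try {U6}:
  P1: blocked at chain node U6 ∈ conditioning set.
  P2: blocked at chain node U6 ∈ conditioning set.
  P3: blocked at chain node U6 ∈ conditioning set.
  P4: blocked at fork node U6 ∈ conditioning set.
  P5: blocked at fork node U6 ∈ conditioning set.
{U6} contains no descendant of U4 and blocks every backdoor path.
No other singleton works — e.g. {U2} leaves P4 open — so {U6} is the unique smallest valid adjustment set.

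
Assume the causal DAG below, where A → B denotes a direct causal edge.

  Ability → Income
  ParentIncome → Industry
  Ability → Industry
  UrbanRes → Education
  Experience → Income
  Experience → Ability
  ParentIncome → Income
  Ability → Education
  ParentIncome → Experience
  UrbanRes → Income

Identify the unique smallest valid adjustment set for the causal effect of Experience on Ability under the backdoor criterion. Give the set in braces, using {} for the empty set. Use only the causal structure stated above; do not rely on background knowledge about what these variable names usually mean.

Variables eligible for adjustment (non-descendants of Experience, excluding Experience and Ability): {ParentIncome, UrbanRes}.
Backdoor paths from Experience to Ability:
  P1: Experience <- ParentIncome -> Income <- UrbanRes -> Education <- Ability
  P2: Experience <- ParentIncome -> Income <- Ability
  P3: Experience <- ParentIncome -> Industry <- Ability
Each backdoor path contains an unconditioned collider, so every path is already blocked with the empty conditioning set:
  P1: blocked at collider Income (neither it nor any descendant is in the conditioning set).
  P2: blocked at collider Income (neither it nor any descendant is in the conditioning set).
  P3: blocked at collider Industry (neither it nor any descendant is in the conditioning set).
The empty set is therefore the unique smallest valid set.

{}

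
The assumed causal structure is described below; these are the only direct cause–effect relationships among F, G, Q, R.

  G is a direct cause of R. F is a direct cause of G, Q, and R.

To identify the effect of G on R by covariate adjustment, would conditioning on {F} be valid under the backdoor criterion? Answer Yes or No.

Backdoor paths from G to R (paths whose first edge points into G):
  P1: G <- F -> R
Condition 1 (no descendant of G in the set): holds — descendants of G are {R}; none are in {F}.
Condition 2 (every backdoor path blocked by {F}):
  P1: blocked at fork node F ∈ conditioning set.
{F} satisfies the backdoor criterion.

Yes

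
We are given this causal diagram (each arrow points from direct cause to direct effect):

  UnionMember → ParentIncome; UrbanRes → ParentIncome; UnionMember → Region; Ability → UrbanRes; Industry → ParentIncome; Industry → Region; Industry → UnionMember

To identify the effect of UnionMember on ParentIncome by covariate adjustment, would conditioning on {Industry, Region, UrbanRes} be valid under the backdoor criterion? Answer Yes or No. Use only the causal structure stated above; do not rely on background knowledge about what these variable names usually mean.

Backdoor paths from UnionMember to ParentIncome (paths whose first edge points into UnionMember):
  P1: UnionMember <- Industry -> ParentIncome
Condition 1 (no descendant of UnionMember in the set): FAILS — Region is a descendant of UnionMember.
Condition 2 (every backdoor path blocked by {Industry, Region, UrbanRes}):
  P1: blocked at fork node Industry ∈ conditioning set.
{Industry, Region, UrbanRes} does not satisfy the backdoor criterion.

No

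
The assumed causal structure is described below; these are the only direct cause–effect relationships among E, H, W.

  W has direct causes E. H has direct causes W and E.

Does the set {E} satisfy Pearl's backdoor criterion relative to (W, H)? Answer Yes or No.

Yes

Backdoor paths from W to H (paths whose first edge points into W):
  P1: W <- E -> H
Condition 1 (no descendant of W in the set): holds — descendants of W are {H}; none are in {E}.
Condition 2 (every backdoor path blocked by {E}):
  P1: blocked at fork node E ∈ conditioning set.
{E} satisfies the backdoor criterion.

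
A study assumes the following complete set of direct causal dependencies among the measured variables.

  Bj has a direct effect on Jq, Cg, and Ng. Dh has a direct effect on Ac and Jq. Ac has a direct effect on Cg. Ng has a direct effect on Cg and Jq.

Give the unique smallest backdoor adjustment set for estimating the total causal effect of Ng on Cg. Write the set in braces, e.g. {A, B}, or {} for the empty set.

{Bj}

Variables eligible for adjustment (non-descendants of Ng, excluding Ng and Cg): {Ac, Bj, Dh}.
Backdoor paths from Ng to Cg:
  P1: Ng <- Bj -> Cg
  P2: Ng <- Bj -> Jq <- Dh -> Ac -> Cg
The empty set is not sufficient: P1 (Ng <- Bj -> Cg) has no collider blocking it and no conditioned non-collider, so it is open.
Try {Bj}:
  P1: blocked at fork node Bj ∈ conditioning set.
  P2: blocked at fork node Bj ∈ conditioning set.
{Bj} contains no descendant of Ng and blocks every backdoor path.
No other singleton works — e.g. {Dh} leaves P1 open — so {Bj} is the unique smallest valid adjustment set.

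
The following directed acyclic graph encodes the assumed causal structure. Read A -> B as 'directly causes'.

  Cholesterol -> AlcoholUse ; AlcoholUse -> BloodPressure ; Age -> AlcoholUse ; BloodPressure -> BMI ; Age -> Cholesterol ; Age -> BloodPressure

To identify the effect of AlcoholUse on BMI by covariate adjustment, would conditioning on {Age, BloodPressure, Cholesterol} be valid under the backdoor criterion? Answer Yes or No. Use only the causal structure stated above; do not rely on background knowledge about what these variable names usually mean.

Backdoor paths from AlcoholUse to BMI (paths whose first edge points into AlcoholUse):
  P1: AlcoholUse <- Age -> BloodPressure -> BMI
  P2: AlcoholUse <- Cholesterol <- Age -> BloodPressure -> BMI
Condition 1 (no descendant of AlcoholUse in the set): FAILS — BloodPressure is a descendant of AlcoholUse.
Condition 2 (every backdoor path blocked by {Age, BloodPressure, Cholesterol}):
  P1: blocked at fork node Age ∈ conditioning set.
  P2: blocked at chain node Cholesterol ∈ conditioning set.
{Age, BloodPressure, Cholesterol} does not satisfy the backdoor criterion.

No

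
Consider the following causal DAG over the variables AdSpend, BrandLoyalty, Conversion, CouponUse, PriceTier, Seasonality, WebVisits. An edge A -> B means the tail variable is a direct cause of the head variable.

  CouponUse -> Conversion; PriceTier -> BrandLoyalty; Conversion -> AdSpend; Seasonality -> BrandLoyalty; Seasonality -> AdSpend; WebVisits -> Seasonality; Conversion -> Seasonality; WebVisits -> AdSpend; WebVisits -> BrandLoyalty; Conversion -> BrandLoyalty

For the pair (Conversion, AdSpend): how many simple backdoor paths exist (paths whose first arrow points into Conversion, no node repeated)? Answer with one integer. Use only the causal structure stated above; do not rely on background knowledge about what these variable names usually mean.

0

A backdoor path from Conversion to AdSpend is any simple undirected path whose first edge points into Conversion (i.e. leaves Conversion via a parent).
Parents of Conversion: {CouponUse}.
No simple path from any parent of Conversion reaches AdSpend without revisiting Conversion, so there are no backdoor paths.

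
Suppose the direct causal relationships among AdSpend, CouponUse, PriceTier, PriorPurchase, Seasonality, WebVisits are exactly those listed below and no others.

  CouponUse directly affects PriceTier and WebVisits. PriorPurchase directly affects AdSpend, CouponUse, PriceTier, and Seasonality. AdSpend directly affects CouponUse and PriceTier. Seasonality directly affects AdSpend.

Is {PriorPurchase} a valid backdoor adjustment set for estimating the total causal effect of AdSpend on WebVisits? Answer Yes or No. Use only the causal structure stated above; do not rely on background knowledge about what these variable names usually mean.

Yes

Backdoor paths from AdSpend to WebVisits (paths whose first edge points into AdSpend):
  P1: AdSpend <- PriorPurchase -> CouponUse -> WebVisits
  P2: AdSpend <- PriorPurchase -> PriceTier <- CouponUse -> WebVisits
  P3: AdSpend <- Seasonality <- PriorPurchase -> CouponUse -> WebVisits
  P4: AdSpend <- Seasonality <- PriorPurchase -> PriceTier <- CouponUse -> WebVisits
Condition 1 (no descendant of AdSpend in the set): holds — descendants of AdSpend are {CouponUse, PriceTier, WebVisits}; none are in {PriorPurchase}.
Condition 2 (every backdoor path blocked by {PriorPurchase}):
  P1: blocked at fork node PriorPurchase ∈ conditioning set.
  P2: blocked at fork node PriorPurchase ∈ conditioning set.
  P3: blocked at fork node PriorPurchase ∈ conditioning set.
  P4: blocked at fork node PriorPurchase ∈ conditioning set.
{PriorPurchase} satisfies the backdoor criterion.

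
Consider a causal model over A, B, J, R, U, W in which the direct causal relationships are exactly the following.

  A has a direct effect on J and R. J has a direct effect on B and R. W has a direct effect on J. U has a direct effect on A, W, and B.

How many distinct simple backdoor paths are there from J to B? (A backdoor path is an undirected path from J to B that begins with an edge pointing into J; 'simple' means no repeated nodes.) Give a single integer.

2

A backdoor path from J to B is any simple undirected path whose first edge points into J (i.e. leaves J via a parent).
Parents of J: {A, W}.
Enumerating:
  P1: J <- A <- U -> B
  P2: J <- W <- U -> B
That exhausts the simple backdoor paths. Count: 2.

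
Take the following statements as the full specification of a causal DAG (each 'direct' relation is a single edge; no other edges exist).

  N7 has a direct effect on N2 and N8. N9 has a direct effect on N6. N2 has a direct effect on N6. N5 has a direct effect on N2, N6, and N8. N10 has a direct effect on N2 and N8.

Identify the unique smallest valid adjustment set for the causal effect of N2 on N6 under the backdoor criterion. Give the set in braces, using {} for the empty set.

{N5}

Variables eligible for adjustment (non-descendants of N2, excluding N2 and N6): {N10, N5, N7, N8, N9}.
Backdoor paths from N2 to N6:
  P1: N2 <- N5 -> N6
  P2: N2 <- N10 -> N8 <- N5 -> N6
  P3: N2 <- N7 -> N8 <- N5 -> N6
The empty set is not sufficient: P1 (N2 <- N5 -> N6) has no collider blocking it and no conditioned non-collider, so it is open.
Try {N5}:
  P1: blocked at fork node N5 ∈ conditioning set.
  P2: blocked at collider N8 (neither it nor any descendant is in the conditioning set).
  P3: blocked at collider N8 (neither it nor any descendant is in the conditioning set).
{N5} contains no descendant of N2 and blocks every backdoor path.
No other singleton works — e.g. {N10} leaves P1 open — so {N5} is the unique smallest valid adjustment set.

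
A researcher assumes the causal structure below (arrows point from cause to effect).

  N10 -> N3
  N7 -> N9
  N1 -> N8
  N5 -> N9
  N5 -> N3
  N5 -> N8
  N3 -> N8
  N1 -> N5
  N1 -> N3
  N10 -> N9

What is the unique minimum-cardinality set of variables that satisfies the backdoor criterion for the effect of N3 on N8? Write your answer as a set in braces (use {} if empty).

Variables eligible for adjustment (non-descendants of N3, excluding N3 and N8): {N1, N10, N5, N7, N9}.
Backdoor paths from N3 to N8:
  P1: N3 <- N1 -> N5 -> N8
  P2: N3 <- N1 -> N8
  P3: N3 <- N10 -> N9 <- N5 <- N1 -> N8
  P4: N3 <- N10 -> N9 <- N5 -> N8
  P5: N3 <- N5 <- N1 -> N8
  P6: N3 <- N5 -> N8
The empty set is not sufficient: P1 (N3 <- N1 -> N5 -> N8) has no collider blocking it and no conditioned non-collider, so it is open.
Try {N1, N5}:
  P1: blocked at fork node N1 ∈ conditioning set.
  P2: blocked at fork node N1 ∈ conditioning set.
  P3: blocked at collider N9 (neither it nor any descendant is in the conditioning set).
  P4: blocked at collider N9 (neither it nor any descendant is in the conditioning set).
  P5: blocked at chain node N5 ∈ conditioning set.
  P6: blocked at fork node N5 ∈ conditioning set.
{N1, N5} contains no descendant of N3 and blocks every backdoor path.
Every element of {N1, N5} is needed (dropping N1 leaves P2 open; dropping N5 leaves P6 open), so no proper subset is valid.
Among all size-2 subsets of the eligible variables, only {N1, N5} blocks every backdoor path, so it is the unique smallest valid adjustment set.

{N1, N5}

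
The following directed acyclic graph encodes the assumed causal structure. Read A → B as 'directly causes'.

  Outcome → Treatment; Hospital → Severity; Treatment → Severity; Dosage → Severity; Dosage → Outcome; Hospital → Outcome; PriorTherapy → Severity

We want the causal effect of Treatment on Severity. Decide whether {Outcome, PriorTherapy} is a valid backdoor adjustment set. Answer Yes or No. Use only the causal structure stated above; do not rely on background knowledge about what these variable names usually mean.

Backdoor paths from Treatment to Severity (paths whose first edge points into Treatment):
  P1: Treatment <- Outcome <- Dosage -> Severity
  P2: Treatment <- Outcome <- Hospital -> Severity
Condition 1 (no descendant of Treatment in the set): holds — descendants of Treatment are {Severity}; none are in {Outcome, PriorTherapy}.
Condition 2 (every backdoor path blocked by {Outcome, PriorTherapy}):
  P1: blocked at chain node Outcome ∈ conditioning set.
  P2: blocked at chain node Outcome ∈ conditioning set.
{Outcome, PriorTherapy} satisfies the backdoor criterion.

Yes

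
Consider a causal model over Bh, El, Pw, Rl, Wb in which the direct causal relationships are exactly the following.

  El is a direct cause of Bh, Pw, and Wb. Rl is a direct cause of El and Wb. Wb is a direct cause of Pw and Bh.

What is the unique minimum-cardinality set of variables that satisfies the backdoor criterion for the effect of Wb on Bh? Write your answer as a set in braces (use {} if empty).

Variables eligible for adjustment (non-descendants of Wb, excluding Wb and Bh): {El, Rl}.
Backdoor paths from Wb to Bh:
  P1: Wb <- Rl -> El -> Bh
  P2: Wb <- El -> Bh
The empty set is not sufficient: P1 (Wb <- Rl -> El -> Bh) has no collider blocking it and no conditioned non-collider, so it is open.
Try {El}:
  P1: blocked at chain node El ∈ conditioning set.
  P2: blocked at fork node El ∈ conditioning set.
{El} contains no descendant of Wb and blocks every backdoor path.
No other singleton works — e.g. {Rl} leaves P2 open — so {El} is the unique smallest valid adjustment set.

{El}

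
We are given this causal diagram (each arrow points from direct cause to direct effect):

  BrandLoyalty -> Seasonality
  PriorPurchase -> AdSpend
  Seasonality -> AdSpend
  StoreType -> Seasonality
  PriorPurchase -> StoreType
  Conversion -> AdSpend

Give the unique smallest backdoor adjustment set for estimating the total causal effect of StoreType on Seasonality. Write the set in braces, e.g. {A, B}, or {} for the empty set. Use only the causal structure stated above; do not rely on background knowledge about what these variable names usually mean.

Variables eligible for adjustment (non-descendants of StoreType, excluding StoreType and Seasonality): {BrandLoyalty, Conversion, PriorPurchase}.
Backdoor paths from StoreType to Seasonality:
  P1: StoreType <- PriorPurchase -> AdSpend <- Seasonality
Each backdoor path contains an unconditioned collider, so every path is already blocked with the empty conditioning set:
  P1: blocked at collider AdSpend (neither it nor any descendant is in the conditioning set).
The empty set is therefore the unique smallest valid set.

{}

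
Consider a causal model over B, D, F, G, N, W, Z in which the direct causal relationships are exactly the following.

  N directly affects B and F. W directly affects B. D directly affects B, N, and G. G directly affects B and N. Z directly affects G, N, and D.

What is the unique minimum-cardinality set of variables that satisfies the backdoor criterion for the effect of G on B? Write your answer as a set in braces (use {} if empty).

Variables eligible for adjustment (non-descendants of G, excluding G and B): {D, W, Z}.
Backdoor paths from G to B:
  P1: G <- Z -> D -> N -> B
  P2: G <- Z -> D -> B
  P3: G <- Z -> N <- D -> B
  P4: G <- Z -> N -> B
  P5: G <- D <- Z -> N -> B
  P6: G <- D -> N -> B
  P7: G <- D -> B
The empty set is not sufficient: P1 (G <- Z -> D -> N -> B) has no collider blocking it and no conditioned non-collider, so it is open.
Try {D, Z}:
  P1: blocked at fork node Z ∈ conditioning set.
  P2: blocked at fork node Z ∈ conditioning set.
  P3: blocked at fork node Z ∈ conditioning set.
  P4: blocked at fork node Z ∈ conditioning set.
  P5: blocked at chain node D ∈ conditioning set.
  P6: blocked at fork node D ∈ conditioning set.
  P7: blocked at fork node D ∈ conditioning set.
{D, Z} contains no descendant of G and blocks every backdoor path.
Every element of {D, Z} is needed (dropping D leaves P6 open; dropping Z leaves P4 open), so no proper subset is valid.
Among all size-2 subsets of the eligible variables, only {D, Z} blocks every backdoor path, so it is the unique smallest valid adjustment set.

{D, Z}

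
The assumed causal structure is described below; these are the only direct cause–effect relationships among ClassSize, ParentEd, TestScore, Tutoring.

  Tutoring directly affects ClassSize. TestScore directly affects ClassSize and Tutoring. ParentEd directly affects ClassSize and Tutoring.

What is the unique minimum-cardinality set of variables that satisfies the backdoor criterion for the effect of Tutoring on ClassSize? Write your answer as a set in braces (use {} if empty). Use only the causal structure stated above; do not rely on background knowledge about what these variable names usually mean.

{ParentEd, TestScore}

Variables eligible for adjustment (non-descendants of Tutoring, excluding Tutoring and ClassSize): {ParentEd, TestScore}.
Backdoor paths from Tutoring to ClassSize:
  P1: Tutoring <- TestScore -> ClassSize
  P2: Tutoring <- ParentEd -> ClassSize
The empty set is not sufficient: P1 (Tutoring <- TestScore -> ClassSize) has no collider blocking it and no conditioned non-collider, so it is open.
Try {ParentEd, TestScore}:
  P1: blocked at fork node TestScore ∈ conditioning set.
  P2: blocked at fork node ParentEd ∈ conditioning set.
{ParentEd, TestScore} contains no descendant of Tutoring and blocks every backdoor path.
Every element of {ParentEd, TestScore} is needed (dropping ParentEd leaves P2 open; dropping TestScore leaves P1 open), so no proper subset is valid.
Among all size-2 subsets of the eligible variables, only {ParentEd, TestScore} blocks every backdoor path, so it is the unique smallest valid adjustment set.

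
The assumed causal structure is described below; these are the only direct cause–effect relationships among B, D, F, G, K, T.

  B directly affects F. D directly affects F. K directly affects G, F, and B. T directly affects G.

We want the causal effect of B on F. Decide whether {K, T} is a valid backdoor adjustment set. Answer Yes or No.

Backdoor paths from B to F (paths whose first edge points into B):
  P1: B <- K -> F
Condition 1 (no descendant of B in the set): holds — descendants of B are {F}; none are in {K, T}.
Condition 2 (every backdoor path blocked by {K, T}):
  P1: blocked at fork node K ∈ conditioning set.
{K, T} satisfies the backdoor criterion.

Yes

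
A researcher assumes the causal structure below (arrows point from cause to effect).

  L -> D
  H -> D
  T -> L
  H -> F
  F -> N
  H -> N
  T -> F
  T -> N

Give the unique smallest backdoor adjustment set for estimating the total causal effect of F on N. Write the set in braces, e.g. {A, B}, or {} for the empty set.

Variables eligible for adjustment (non-descendants of F, excluding F and N): {D, H, L, T}.
Backdoor paths from F to N:
  P1: F <- T -> L -> D <- H -> N
  P2: F <- T -> N
  P3: F <- H -> N
  P4: F <- H -> D <- L <- T -> N
The empty set is not sufficient: P2 (F <- T -> N) has no collider blocking it and no conditioned non-collider, so it is open.
Try {H, T}:
  P1: blocked at fork node T ∈ conditioning set.
  P2: blocked at fork node T ∈ conditioning set.
  P3: blocked at fork node H ∈ conditioning set.
  P4: blocked at fork node H ∈ conditioning set.
{H, T} contains no descendant of F and blocks every backdoor path.
Every element of {H, T} is needed (dropping H leaves P3 open; dropping T leaves P2 open), so no proper subset is valid.
Among all size-2 subsets of the eligible variables, only {H, T} blocks every backdoor path, so it is the unique smallest valid adjustment set.

{H, T}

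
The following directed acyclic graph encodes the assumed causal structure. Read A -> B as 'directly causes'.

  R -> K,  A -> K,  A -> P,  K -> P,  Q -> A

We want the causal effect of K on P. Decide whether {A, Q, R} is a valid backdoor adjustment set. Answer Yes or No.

Yes

Backdoor paths from K to P (paths whose first edge points into K):
  P1: K <- A -> P
Condition 1 (no descendant of K in the set): holds — descendants of K are {P}; none are in {A, Q, R}.
Condition 2 (every backdoor path blocked by {A, Q, R}):
  P1: blocked at fork node A ∈ conditioning set.
{A, Q, R} satisfies the backdoor criterion.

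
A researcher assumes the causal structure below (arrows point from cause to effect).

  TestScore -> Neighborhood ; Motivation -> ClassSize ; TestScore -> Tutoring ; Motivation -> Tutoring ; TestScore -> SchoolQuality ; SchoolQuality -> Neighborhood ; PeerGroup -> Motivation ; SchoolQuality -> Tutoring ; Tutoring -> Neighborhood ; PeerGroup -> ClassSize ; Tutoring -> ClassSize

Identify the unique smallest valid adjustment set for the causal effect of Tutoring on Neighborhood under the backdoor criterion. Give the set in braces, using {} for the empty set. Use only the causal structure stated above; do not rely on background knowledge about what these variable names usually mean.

{SchoolQuality, TestScore}

Variables eligible for adjustment (non-descendants of Tutoring, excluding Tutoring and Neighborhood): {Motivation, PeerGroup, SchoolQuality, TestScore}.
Backdoor paths from Tutoring to Neighborhood:
  P1: Tutoring <- TestScore -> SchoolQuality -> Neighborhood
  P2: Tutoring <- TestScore -> Neighborhood
  P3: Tutoring <- SchoolQuality <- TestScore -> Neighborhood
  P4: Tutoring <- SchoolQuality -> Neighborhood
The empty set is not sufficient: P1 (Tutoring <- TestScore -> SchoolQuality -> Neighborhood) has no collider blocking it and no conditioned non-collider, so it is open.
Try {SchoolQuality, TestScore}:
  P1: blocked at fork node TestScore ∈ conditioning set.
  P2: blocked at fork node TestScore ∈ conditioning set.
  P3: blocked at chain node SchoolQuality ∈ conditioning set.
  P4: blocked at fork node SchoolQuality ∈ conditioning set.
{SchoolQuality, TestScore} contains no descendant of Tutoring and blocks every backdoor path.
Every element of {SchoolQuality, TestScore} is needed (dropping SchoolQuality leaves P4 open; dropping TestScore leaves P2 open), so no proper subset is valid.
Among all size-2 subsets of the eligible variables, only {SchoolQuality, TestScore} blocks every backdoor path, so it is the unique smallest valid adjustment set.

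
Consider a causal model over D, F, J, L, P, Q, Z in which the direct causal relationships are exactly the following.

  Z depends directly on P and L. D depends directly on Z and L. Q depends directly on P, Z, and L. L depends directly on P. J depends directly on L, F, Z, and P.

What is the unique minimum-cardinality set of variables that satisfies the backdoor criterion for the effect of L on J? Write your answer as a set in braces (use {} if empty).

{P}

Variables eligible for adjustment (non-descendants of L, excluding L and J): {F, P}.
Backdoor paths from L to J:
  P1: L <- P -> Z -> J
  P2: L <- P -> J
  P3: L <- P -> Q <- Z -> J
The empty set is not sufficient: P1 (L <- P -> Z -> J) has no collider blocking it and no conditioned non-collider, so it is open.
Try {P}:
  P1: blocked at fork node P ∈ conditioning set.
  P2: blocked at fork node P ∈ conditioning set.
  P3: blocked at fork node P ∈ conditioning set.
{P} contains no descendant of L and blocks every backdoor path.
No other singleton works — e.g. {F} leaves P1 open — so {P} is the unique smallest valid adjustment set.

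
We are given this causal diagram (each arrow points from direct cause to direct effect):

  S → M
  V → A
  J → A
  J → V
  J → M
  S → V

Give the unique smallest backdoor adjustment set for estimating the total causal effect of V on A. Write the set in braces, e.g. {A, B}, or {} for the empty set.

{J}

Variables eligible for adjustment (non-descendants of V, excluding V and A): {J, M, S}.
Backdoor paths from V to A:
  P1: V <- J -> A
  P2: V <- S -> M <- J -> A
The empty set is not sufficient: P1 (V <- J -> A) has no collider blocking it and no conditioned non-collider, so it is open.
Try {J}:
  P1: blocked at fork node J ∈ conditioning set.
  P2: blocked at collider M (neither it nor any descendant is in the conditioning set).
{J} contains no descendant of V and blocks every backdoor path.
No other singleton works — e.g. {S} leaves P1 open — so {J} is the unique smallest valid adjustment set.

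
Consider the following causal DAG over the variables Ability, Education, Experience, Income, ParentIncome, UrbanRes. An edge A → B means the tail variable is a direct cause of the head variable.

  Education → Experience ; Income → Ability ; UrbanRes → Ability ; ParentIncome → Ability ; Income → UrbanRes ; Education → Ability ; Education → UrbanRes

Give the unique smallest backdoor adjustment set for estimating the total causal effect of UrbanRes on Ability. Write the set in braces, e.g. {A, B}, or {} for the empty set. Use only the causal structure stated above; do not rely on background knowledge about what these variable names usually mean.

{Education, Income}

Variables eligible for adjustment (non-descendants of UrbanRes, excluding UrbanRes and Ability): {Education, Experience, Income, ParentIncome}.
Backdoor paths from UrbanRes to Ability:
  P1: UrbanRes <- Education -> Ability
  P2: UrbanRes <- Income -> Ability
The empty set is not sufficient: P1 (UrbanRes <- Education -> Ability) has no collider blocking it and no conditioned non-collider, so it is open.
Try {Education, Income}:
  P1: blocked at fork node Education ∈ conditioning set.
  P2: blocked at fork node Income ∈ conditioning set.
{Education, Income} contains no descendant of UrbanRes and blocks every backdoor path.
Every element of {Education, Income} is needed (dropping Education leaves P1 open; dropping Income leaves P2 open), so no proper subset is valid.
Among all size-2 subsets of the eligible variables, only {Education, Income} blocks every backdoor path, so it is the unique smallest valid adjustment set.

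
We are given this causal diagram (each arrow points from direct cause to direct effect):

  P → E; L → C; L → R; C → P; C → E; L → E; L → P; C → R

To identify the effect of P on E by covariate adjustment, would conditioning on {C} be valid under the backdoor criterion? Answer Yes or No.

Backdoor paths from P to E (paths whose first edge points into P):
  P1: P <- L -> C -> E
  P2: P <- L -> R <- C -> E
  P3: P <- L -> E
  P4: P <- C <- L -> E
  P5: P <- C -> R <- L -> E
  P6: P <- C -> E
Condition 1 (no descendant of P in the set): holds — descendants of P are {E}; none are in {C}.
Condition 2 (every backdoor path blocked by {C}):
  P1: blocked at chain node C ∈ conditioning set.
  P2: blocked at collider R (neither it nor any descendant is in the conditioning set).
  P3: open — no interior node is in the conditioning set.
  P4: blocked at chain node C ∈ conditioning set.
  P5: blocked at fork node C ∈ conditioning set.
  P6: blocked at fork node C ∈ conditioning set.
{C} does not satisfy the backdoor criterion.

No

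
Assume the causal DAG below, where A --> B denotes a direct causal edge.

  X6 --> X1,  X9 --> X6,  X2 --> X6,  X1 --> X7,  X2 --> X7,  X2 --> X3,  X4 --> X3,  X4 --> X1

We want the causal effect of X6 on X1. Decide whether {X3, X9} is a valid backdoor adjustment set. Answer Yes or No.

Backdoor paths from X6 to X1 (paths whose first edge points into X6):
  P1: X6 <- X2 -> X7 <- X1
  P2: X6 <- X2 -> X3 <- X4 -> X1
Condition 1 (no descendant of X6 in the set): holds — descendants of X6 are {X1, X7}; none are in {X3, X9}.
Condition 2 (every backdoor path blocked by {X3, X9}):
  P1: blocked at collider X7 (neither it nor any descendant is in the conditioning set).
  P2: open — collider(s) X3 are conditioned on (or have a conditioned descendant) and no non-collider on the path is in the set.
{X3, X9} does not satisfy the backdoor criterion.

No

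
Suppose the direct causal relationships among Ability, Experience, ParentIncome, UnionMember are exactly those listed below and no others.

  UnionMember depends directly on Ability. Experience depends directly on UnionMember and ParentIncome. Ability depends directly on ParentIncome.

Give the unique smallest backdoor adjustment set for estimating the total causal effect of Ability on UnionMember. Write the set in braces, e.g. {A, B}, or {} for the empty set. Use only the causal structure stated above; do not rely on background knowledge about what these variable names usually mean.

Variables eligible for adjustment (non-descendants of Ability, excluding Ability and UnionMember): {ParentIncome}.
Backdoor paths from Ability to UnionMember:
  P1: Ability <- ParentIncome -> Experience <- UnionMember
Each backdoor path contains an unconditioned collider, so every path is already blocked with the empty conditioning set:
  P1: blocked at collider Experience (neither it nor any descendant is in the conditioning set).
The empty set is therefore the unique smallest valid set.

{}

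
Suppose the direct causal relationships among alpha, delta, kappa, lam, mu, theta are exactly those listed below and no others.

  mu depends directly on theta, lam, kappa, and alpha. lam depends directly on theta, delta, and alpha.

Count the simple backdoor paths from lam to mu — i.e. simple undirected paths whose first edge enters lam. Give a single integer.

2

A backdoor path from lam to mu is any simple undirected path whose first edge points into lam (i.e. leaves lam via a parent).
Parents of lam: {alpha, delta, theta}.
Enumerating:
  P1: lam <- theta -> mu
  P2: lam <- alpha -> mu
That exhausts the simple backdoor paths. Count: 2.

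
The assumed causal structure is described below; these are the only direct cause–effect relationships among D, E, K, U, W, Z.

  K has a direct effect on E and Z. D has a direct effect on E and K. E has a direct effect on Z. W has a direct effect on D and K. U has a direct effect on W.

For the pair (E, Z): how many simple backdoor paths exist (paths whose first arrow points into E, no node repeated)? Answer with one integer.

3

A backdoor path from E to Z is any simple undirected path whose first edge points into E (i.e. leaves E via a parent).
Parents of E: {D, K}.
Enumerating:
  P1: E <- D <- W -> K -> Z
  P2: E <- D -> K -> Z
  P3: E <- K -> Z
That exhausts the simple backdoor paths. Count: 3.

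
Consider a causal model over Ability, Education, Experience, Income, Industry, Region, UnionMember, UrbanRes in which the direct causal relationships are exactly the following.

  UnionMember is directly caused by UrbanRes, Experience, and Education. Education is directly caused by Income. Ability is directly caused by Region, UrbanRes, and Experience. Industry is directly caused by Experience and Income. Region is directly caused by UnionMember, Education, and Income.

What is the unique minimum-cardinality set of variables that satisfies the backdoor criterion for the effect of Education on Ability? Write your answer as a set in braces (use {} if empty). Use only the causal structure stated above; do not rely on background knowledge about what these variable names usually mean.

{Income}

Variables eligible for adjustment (non-descendants of Education, excluding Education and Ability): {Experience, Income, Industry, UrbanRes}.
Backdoor paths from Education to Ability:
  P1: Education <- Income -> Region <- UnionMember <- Experience -> Ability
  P2: Education <- Income -> Region <- UnionMember <- UrbanRes -> Ability
  P3: Education <- Income -> Region -> Ability
  P4: Education <- Income -> Industry <- Experience -> UnionMember <- UrbanRes -> Ability
  P5: Education <- Income -> Industry <- Experience -> UnionMember -> Region -> Ability
  P6: Education <- Income -> Industry <- Experience -> Ability
The empty set is not sufficient: P3 (Education <- Income -> Region -> Ability) has no collider blocking it and no conditioned non-collider, so it is open.
Try {Income}:
  P1: blocked at fork node Income ∈ conditioning set.
  P2: blocked at fork node Income ∈ conditioning set.
  P3: blocked at fork node Income ∈ conditioning set.
  P4: blocked at fork node Income ∈ conditioning set.
  P5: blocked at fork node Income ∈ conditioning set.
  P6: blocked at fork node Income ∈ conditioning set.
{Income} contains no descendant of Education and blocks every backdoor path.
No other singleton works — e.g. {Experience} leaves P3 open — so {Income} is the unique smallest valid adjustment set.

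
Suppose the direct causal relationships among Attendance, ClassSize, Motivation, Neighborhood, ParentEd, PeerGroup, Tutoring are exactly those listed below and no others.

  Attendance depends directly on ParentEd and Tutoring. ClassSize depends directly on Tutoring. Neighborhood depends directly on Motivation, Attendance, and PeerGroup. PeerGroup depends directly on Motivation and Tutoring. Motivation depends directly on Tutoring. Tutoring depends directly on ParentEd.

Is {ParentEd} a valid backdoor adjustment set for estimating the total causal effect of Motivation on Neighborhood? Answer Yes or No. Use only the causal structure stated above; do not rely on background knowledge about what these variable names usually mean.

Backdoor paths from Motivation to Neighborhood (paths whose first edge points into Motivation):
  P1: Motivation <- Tutoring <- ParentEd -> Attendance -> Neighborhood
  P2: Motivation <- Tutoring -> Attendance -> Neighborhood
  P3: Motivation <- Tutoring -> PeerGroup -> Neighborhood
Condition 1 (no descendant of Motivation in the set): holds — descendants of Motivation are {Neighborhood, PeerGroup}; none are in {ParentEd}.
Condition 2 (every backdoor path blocked by {ParentEd}):
  P1: blocked at fork node ParentEd ∈ conditioning set.
  P2: open — no interior node is in the conditioning set.
  P3: open — no interior node is in the conditioning set.
{ParentEd} does not satisfy the backdoor criterion.

No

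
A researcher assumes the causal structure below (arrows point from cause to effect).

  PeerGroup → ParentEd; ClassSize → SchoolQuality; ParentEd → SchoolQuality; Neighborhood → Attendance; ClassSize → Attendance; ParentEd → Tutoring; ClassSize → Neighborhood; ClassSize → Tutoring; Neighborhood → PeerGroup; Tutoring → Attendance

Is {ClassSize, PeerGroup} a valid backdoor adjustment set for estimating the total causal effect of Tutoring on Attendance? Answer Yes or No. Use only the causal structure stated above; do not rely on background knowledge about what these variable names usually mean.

Backdoor paths from Tutoring to Attendance (paths whose first edge points into Tutoring):
  P1: Tutoring <- ClassSize -> Neighborhood -> Attendance
  P2: Tutoring <- ClassSize -> SchoolQuality <- ParentEd <- PeerGroup <- Neighborhood -> Attendance
  P3: Tutoring <- ClassSize -> Attendance
  P4: Tutoring <- ParentEd <- PeerGroup <- Neighborhood <- ClassSize -> Attendance
  P5: Tutoring <- ParentEd <- PeerGroup <- Neighborhood -> Attendance
  P6: Tutoring <- ParentEd -> SchoolQuality <- ClassSize -> Neighborhood -> Attendance
  P7: Tutoring <- ParentEd -> SchoolQuality <- ClassSize -> Attendance
Condition 1 (no descendant of Tutoring in the set): holds — descendants of Tutoring are {Attendance}; none are in {ClassSize, PeerGroup}.
Condition 2 (every backdoor path blocked by {ClassSize, PeerGroup}):
  P1: blocked at fork node ClassSize ∈ conditioning set.
  P2: blocked at fork node ClassSize ∈ conditioning set.
  P3: blocked at fork node ClassSize ∈ conditioning set.
  P4: blocked at chain node PeerGroup ∈ conditioning set.
  P5: blocked at chain node PeerGroup ∈ conditioning set.
  P6: blocked at collider SchoolQuality (neither it nor any descendant is in the conditioning set).
  P7: blocked at collider SchoolQuality (neither it nor any descendant is in the conditioning set).
{ClassSize, PeerGroup} satisfies the backdoor criterion.

Yes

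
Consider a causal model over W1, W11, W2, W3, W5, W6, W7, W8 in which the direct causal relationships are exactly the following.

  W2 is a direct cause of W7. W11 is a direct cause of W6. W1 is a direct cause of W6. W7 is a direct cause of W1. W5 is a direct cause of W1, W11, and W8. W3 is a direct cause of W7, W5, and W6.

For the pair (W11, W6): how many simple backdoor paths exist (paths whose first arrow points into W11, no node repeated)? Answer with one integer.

A backdoor path from W11 to W6 is any simple undirected path whose first edge points into W11 (i.e. leaves W11 via a parent).
Parents of W11: {W5}.
Enumerating:
  P1: W11 <- W5 <- W3 -> W7 -> W1 -> W6
  P2: W11 <- W5 <- W3 -> W6
  P3: W11 <- W5 -> W1 <- W7 <- W3 -> W6
  P4: W11 <- W5 -> W1 -> W6
That exhausts the simple backdoor paths. Count: 4.

4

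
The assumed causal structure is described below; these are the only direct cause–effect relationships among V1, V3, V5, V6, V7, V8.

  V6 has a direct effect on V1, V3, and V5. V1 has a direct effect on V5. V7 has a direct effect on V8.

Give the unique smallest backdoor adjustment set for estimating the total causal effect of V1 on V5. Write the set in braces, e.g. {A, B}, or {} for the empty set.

Variables eligible for adjustment (non-descendants of V1, excluding V1 and V5): {V3, V6, V7, V8}.
Backdoor paths from V1 to V5:
  P1: V1 <- V6 -> V5
The empty set is not sufficient: P1 (V1 <- V6 -> V5) has no collider blocking it and no conditioned non-collider, so it is open.
Try {V6}:
  P1: blocked at fork node V6 ∈ conditioning set.
{V6} contains no descendant of V1 and blocks every backdoor path.
No other singleton works — e.g. {V7} leaves P1 open — so {V6} is the unique smallest valid adjustment set.

{V6}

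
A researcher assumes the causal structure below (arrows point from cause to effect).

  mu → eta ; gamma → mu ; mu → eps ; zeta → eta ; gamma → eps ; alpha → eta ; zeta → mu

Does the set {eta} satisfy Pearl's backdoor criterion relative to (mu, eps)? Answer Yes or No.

Backdoor paths from mu to eps (paths whose first edge points into mu):
  P1: mu <- gamma -> eps
Condition 1 (no descendant of mu in the set): FAILS — eta is a descendant of mu.
Condition 2 (every backdoor path blocked by {eta}):
  P1: open — no interior node is in the conditioning set.
{eta} does not satisfy the backdoor criterion.

No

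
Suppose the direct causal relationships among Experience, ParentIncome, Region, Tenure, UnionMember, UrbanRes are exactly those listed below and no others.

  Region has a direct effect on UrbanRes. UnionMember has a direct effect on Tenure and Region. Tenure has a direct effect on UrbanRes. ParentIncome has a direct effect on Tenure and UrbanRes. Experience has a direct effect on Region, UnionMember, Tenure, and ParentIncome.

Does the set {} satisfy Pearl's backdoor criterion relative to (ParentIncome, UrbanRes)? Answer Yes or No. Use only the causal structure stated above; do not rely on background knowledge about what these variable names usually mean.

Backdoor paths from ParentIncome to UrbanRes (paths whose first edge points into ParentIncome):
  P1: ParentIncome <- Experience -> UnionMember -> Tenure -> UrbanRes
  P2: ParentIncome <- Experience -> UnionMember -> Region -> UrbanRes
  P3: ParentIncome <- Experience -> Tenure <- UnionMember -> Region -> UrbanRes
  P4: ParentIncome <- Experience -> Tenure -> UrbanRes
  P5: ParentIncome <- Experience -> Region <- UnionMember -> Tenure -> UrbanRes
  P6: ParentIncome <- Experience -> Region -> UrbanRes
Condition 1 (no descendant of ParentIncome in the set): holds — descendants of ParentIncome are {Tenure, UrbanRes}; none are in {}.
Condition 2 (every backdoor path blocked by {}):
  P1: open — no interior node is in the conditioning set.
  P2: open — no interior node is in the conditioning set.
  P3: blocked at collider Tenure (neither it nor any descendant is in the conditioning set).
  P4: open — no interior node is in the conditioning set.
  P5: blocked at collider Region (neither it nor any descendant is in the conditioning set).
  P6: open — no interior node is in the conditioning set.
{} does not satisfy the backdoor criterion.

No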